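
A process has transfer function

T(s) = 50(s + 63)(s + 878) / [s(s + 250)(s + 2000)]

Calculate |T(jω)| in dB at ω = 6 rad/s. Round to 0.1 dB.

At s = jω = j6:
zero (s+63): 63 + j6 → |·| = √(63²+6²) = √4005 ≈ 63.285, ∠ = arctan(6/63) ≈ 5.44°
zero (s+878): 878 + j6 → |·| = √(878²+6²) = √770920 ≈ 878.02, ∠ = arctan(6/878) ≈ 0.39°
pole (s+250): 250 + j6 → |·| = √(250²+6²) = √62536 ≈ 250.07, ∠ = arctan(6/250) ≈ 1.37°
pole (s+2000): 2000 + j6 → |·| = √(2000²+6²) = √4000036 ≈ 2000, ∠ = arctan(6/2000) ≈ 0.17°
pole at origin: |s| = 6, ∠ = 90.00° (in denominator)
|T| = 50 · 55565 / 3.0008e+06 ≈ 0.92584
Gain = 20 log₁₀(0.92584) ≈ -0.67 dB

-0.7 dB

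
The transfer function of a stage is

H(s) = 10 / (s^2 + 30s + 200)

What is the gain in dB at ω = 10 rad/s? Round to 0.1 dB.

-30.0 dB

Substitute s = j10:
Numerator: 10 = 10 + j0
Denominator: (j10)^2 + 30(j10) + 200 = 100 + j300
|N| = √(10² + 0²) ≈ 10, ∠N ≈ 0.00°
|D| = √(100² + 300²) ≈ 316.23, ∠D ≈ 71.57°
|H| = 10 / 316.23 ≈ 0.031623
Gain = 20 log₁₀(0.031623) ≈ -30.00 dB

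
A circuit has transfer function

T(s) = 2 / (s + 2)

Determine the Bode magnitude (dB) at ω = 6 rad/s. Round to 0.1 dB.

-10.0 dB

Substitute s = j6:
Numerator: 2 = 2 + j0
Denominator: (j6) + 2 = 2 + j6
|N| = √(2² + 0²) ≈ 2, ∠N ≈ 0.00°
|D| = √(2² + 6²) ≈ 6.3246, ∠D ≈ 71.57°
|T| = 2 / 6.3246 ≈ 0.31623
Gain = 20 log₁₀(0.31623) ≈ -10.00 dB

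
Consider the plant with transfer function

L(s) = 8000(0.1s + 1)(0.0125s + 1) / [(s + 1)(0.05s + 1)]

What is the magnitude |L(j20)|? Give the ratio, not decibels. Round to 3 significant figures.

651

At ω = 20 rad/s:
zero (1 + j20·0.1) = 1 + j2 → |·| ≈ 2.2361, ∠ ≈ 63.43°
zero (1 + j20·0.0125) = 1 + j0.25 → |·| ≈ 1.0308, ∠ ≈ 14.04°
pole (1 + j20·1) = 1 + j20 → |·| ≈ 20.025, ∠ ≈ 87.14°
pole (1 + j20·0.05) = 1 + j1 → |·| ≈ 1.4142, ∠ ≈ 45.00°
|L| = 8000 · 2.2361 · 1.0308 / (20.025 · 1.4142) ≈ 651.14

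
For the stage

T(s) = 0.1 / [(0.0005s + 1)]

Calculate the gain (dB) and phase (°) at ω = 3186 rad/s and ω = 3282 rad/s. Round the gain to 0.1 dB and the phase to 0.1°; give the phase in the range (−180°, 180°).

At ω = 3186 rad/s:
pole (1 + j3186·0.0005) = 1 + j1.593 → |·| ≈ 1.8809, ∠ ≈ 57.88°
|T| = 0.1 · 1 / (1.8809) ≈ 0.053166
Gain = 20 log₁₀(0.053166) ≈ -25.49 dB
∠T = (0°) − (57.88°) = -57.88°

At ω = 3282 rad/s:
pole (1 + j3282·0.0005) = 1 + j1.641 → |·| ≈ 1.9217, ∠ ≈ 58.64°
|T| = 0.1 · 1 / (1.9217) ≈ 0.052037
Gain = 20 log₁₀(0.052037) ≈ -25.67 dB
∠T = (0°) − (58.64°) = -58.64°

ω = 3186: -25.5 dB, -57.9°; ω = 3282: -25.7 dB, -58.6°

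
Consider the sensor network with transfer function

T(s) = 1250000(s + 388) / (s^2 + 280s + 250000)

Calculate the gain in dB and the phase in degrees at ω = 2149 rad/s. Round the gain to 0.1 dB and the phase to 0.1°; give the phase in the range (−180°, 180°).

55.8 dB, -92.4°

At s = jω = j2149:
zero (s+388): 388 + j2149 → |·| = √(388²+2149²) = √4768745 ≈ 2183.7, ∠ = arctan(2149/388) ≈ 79.77°
quadratic: (j2149)² + 280·j2149 + 250000 = -4368201 + j601720 → |·| ≈ 4.4094e+06, ∠ ≈ 172.16°
|T| = 1250000 · 2183.7 / 4.4094e+06 ≈ 619.05
Gain = 20 log₁₀(619.05) ≈ 55.83 dB
∠T = 79.77° − 172.16° = -92.39°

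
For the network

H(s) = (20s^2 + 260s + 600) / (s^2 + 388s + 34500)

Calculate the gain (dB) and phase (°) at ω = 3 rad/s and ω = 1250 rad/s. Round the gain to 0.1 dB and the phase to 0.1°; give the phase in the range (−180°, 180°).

ω = 3: -31.8 dB, 59.8°; ω = 1250: 25.8 dB, 17.0°

Substitute s = j3:
Numerator: 20(j3)^2 + 260(j3) + 600 = 420 + j780
Denominator: (j3)^2 + 388(j3) + 34500 = 34491 + j1164
|N| = √(420² + 780²) ≈ 885.89, ∠N ≈ 61.70°
|D| = √(34491² + 1164²) ≈ 34511, ∠D ≈ 1.93°
|H| = 885.89 / 34511 ≈ 0.02567
Gain = 20 log₁₀(0.02567) ≈ -31.81 dB
∠H = 61.70° − 1.93° = 59.77°

Substitute s = j1250:
Numerator: 20(j1250)^2 + 260(j1250) + 600 = -31249400 + j325000
Denominator: (j1250)^2 + 388(j1250) + 34500 = -1528000 + j485000
|N| = √(31249400² + 325000²) ≈ 3.1251e+07, ∠N ≈ 179.40°
|D| = √(1528000² + 485000²) ≈ 1.6031e+06, ∠D ≈ 162.39°
|H| = 3.1251e+07 / 1.6031e+06 ≈ 19.494
Gain = 20 log₁₀(19.494) ≈ 25.80 dB
∠H = 179.40° − 162.39° = 17.01°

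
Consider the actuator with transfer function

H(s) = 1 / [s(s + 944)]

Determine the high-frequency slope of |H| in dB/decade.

-40 dB/decade

Each pole contributes −20 dB/decade at high frequency; each zero contributes +20 dB/decade.
Net: 0 zero(s) − 2 pole(s) → -40 dB/decade.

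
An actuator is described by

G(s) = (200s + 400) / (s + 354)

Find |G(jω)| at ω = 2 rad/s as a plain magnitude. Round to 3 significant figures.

Substitute s = j2:
Numerator: 200(j2) + 400 = 400 + j400
Denominator: (j2) + 354 = 354 + j2
|N| = √(400² + 400²) ≈ 565.69, ∠N ≈ 45.00°
|D| = √(354² + 2²) ≈ 354.01, ∠D ≈ 0.32°
|G| = 565.69 / 354.01 ≈ 1.5979

1.60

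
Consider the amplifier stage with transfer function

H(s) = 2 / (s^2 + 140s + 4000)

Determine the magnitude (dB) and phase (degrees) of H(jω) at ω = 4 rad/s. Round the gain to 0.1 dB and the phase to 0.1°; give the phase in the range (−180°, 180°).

Substitute s = j4:
Numerator: 2 = 2 + j0
Denominator: (j4)^2 + 140(j4) + 4000 = 3984 + j560
|N| = √(2² + 0²) ≈ 2, ∠N ≈ 0.00°
|D| = √(3984² + 560²) ≈ 4023.2, ∠D ≈ 8.00°
|H| = 2 / 4023.2 ≈ 0.00049712
Gain = 20 log₁₀(0.00049712) ≈ -66.07 dB
∠H = 0.00° − 8.00° = -8.00°

-66.1 dB, -8.0°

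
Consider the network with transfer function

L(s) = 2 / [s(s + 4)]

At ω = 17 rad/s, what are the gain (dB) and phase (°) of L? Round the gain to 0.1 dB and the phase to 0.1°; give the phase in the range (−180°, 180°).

At s = jω = j17:
pole (s+4): 4 + j17 → |·| = √(4²+17²) = √305 ≈ 17.464, ∠ = arctan(17/4) ≈ 76.76°
pole at origin: |s| = 17, ∠ = 90.00° (in denominator)
|L| = 2 / 296.89 ≈ 0.0067365
Gain = 20 log₁₀(0.0067365) ≈ -43.43 dB
∠L = 0.00° − 166.76° = -166.76°

-43.4 dB, -166.8°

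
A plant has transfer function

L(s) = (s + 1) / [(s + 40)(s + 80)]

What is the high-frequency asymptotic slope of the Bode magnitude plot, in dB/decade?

-20 dB/decade

Each pole contributes −20 dB/decade at high frequency; each zero contributes +20 dB/decade.
Net: 1 zero(s) − 2 pole(s) → -20 dB/decade.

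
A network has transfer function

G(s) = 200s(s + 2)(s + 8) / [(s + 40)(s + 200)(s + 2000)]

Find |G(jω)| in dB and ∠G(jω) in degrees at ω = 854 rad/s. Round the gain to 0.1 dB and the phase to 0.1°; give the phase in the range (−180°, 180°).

At s = jω = j854:
zero (s+2): 2 + j854 → |·| = √(2²+854²) = √729320 ≈ 854, ∠ = arctan(854/2) ≈ 89.87°
zero (s+8): 8 + j854 → |·| = √(8²+854²) = √729380 ≈ 854.04, ∠ = arctan(854/8) ≈ 89.46°
zero at origin: s = j854 → |·| = 854, ∠ = 90.00°
pole (s+40): 40 + j854 → |·| = √(40²+854²) = √730916 ≈ 854.94, ∠ = arctan(854/40) ≈ 87.32°
pole (s+200): 200 + j854 → |·| = √(200²+854²) = √769316 ≈ 877.11, ∠ = arctan(854/200) ≈ 76.82°
pole (s+2000): 2000 + j854 → |·| = √(2000²+854²) = √4729316 ≈ 2174.7, ∠ = arctan(854/2000) ≈ 23.12°
|G| = 200 · 6.2287e+08 / 1.6308e+09 ≈ 76.388
Gain = 20 log₁₀(76.388) ≈ 37.66 dB
∠G = 269.33° − 187.26° = 82.07°

37.7 dB, 82.1°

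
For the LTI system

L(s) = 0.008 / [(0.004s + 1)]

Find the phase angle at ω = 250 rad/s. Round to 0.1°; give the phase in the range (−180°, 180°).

At ω = 250 rad/s:
pole (1 + j250·0.004) = 1 + j1 → |·| ≈ 1.4142, ∠ ≈ 45.00°
∠L = (0°) − (45.00°) = -45.00°

-45.0°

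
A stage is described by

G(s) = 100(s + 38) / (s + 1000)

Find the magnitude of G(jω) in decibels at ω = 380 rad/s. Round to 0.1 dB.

31.1 dB

At s = jω = j380:
zero (s+38): 38 + j380 → |·| = √(38²+380²) = √145844 ≈ 381.9, ∠ = arctan(380/38) ≈ 84.29°
pole (s+1000): 1000 + j380 → |·| = √(1000²+380²) = √1144400 ≈ 1069.8, ∠ = arctan(380/1000) ≈ 20.81°
|G| = 100 · 381.9 / 1069.8 ≈ 35.698
Gain = 20 log₁₀(35.698) ≈ 31.05 dB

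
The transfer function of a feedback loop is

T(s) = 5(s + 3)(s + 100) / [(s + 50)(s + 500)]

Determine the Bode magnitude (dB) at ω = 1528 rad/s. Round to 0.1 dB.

At s = jω = j1528:
zero (s+3): 3 + j1528 → |·| = √(3²+1528²) = √2334793 ≈ 1528, ∠ = arctan(1528/3) ≈ 89.89°
zero (s+100): 100 + j1528 → |·| = √(100²+1528²) = √2344784 ≈ 1531.3, ∠ = arctan(1528/100) ≈ 86.26°
pole (s+50): 50 + j1528 → |·| = √(50²+1528²) = √2337284 ≈ 1528.8, ∠ = arctan(1528/50) ≈ 88.13°
pole (s+500): 500 + j1528 → |·| = √(500²+1528²) = √2584784 ≈ 1607.7, ∠ = arctan(1528/500) ≈ 71.88°
|T| = 5 · 2.3398e+06 / 2.4579e+06 ≈ 4.7598
Gain = 20 log₁₀(4.7598) ≈ 13.55 dB

13.6 dB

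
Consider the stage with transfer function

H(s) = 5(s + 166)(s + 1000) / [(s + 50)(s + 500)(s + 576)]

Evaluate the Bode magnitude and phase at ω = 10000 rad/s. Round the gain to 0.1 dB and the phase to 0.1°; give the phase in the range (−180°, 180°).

-66.0 dB, -90.2°

At s = jω = j10000:
zero (s+166): 166 + j10000 → |·| = √(166²+10000²) = √100027556 ≈ 10001, ∠ = arctan(10000/166) ≈ 89.05°
zero (s+1000): 1000 + j10000 → |·| = √(1000²+10000²) = √101000000 ≈ 10050, ∠ = arctan(10000/1000) ≈ 84.29°
pole (s+50): 50 + j10000 → |·| = √(50²+10000²) = √100002500 ≈ 10000, ∠ = arctan(10000/50) ≈ 89.71°
pole (s+500): 500 + j10000 → |·| = √(500²+10000²) = √100250000 ≈ 10012, ∠ = arctan(10000/500) ≈ 87.14°
pole (s+576): 576 + j10000 → |·| = √(576²+10000²) = √100331776 ≈ 10017, ∠ = arctan(10000/576) ≈ 86.70°
|H| = 5 · 1.0051e+08 / 1.0029e+12 ≈ 0.0005011
Gain = 20 log₁₀(0.0005011) ≈ -66.00 dB
∠H = 173.34° − 263.55° = -90.21°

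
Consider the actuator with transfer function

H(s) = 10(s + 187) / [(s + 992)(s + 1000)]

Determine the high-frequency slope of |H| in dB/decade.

-20 dB/decade

Each pole contributes −20 dB/decade at high frequency; each zero contributes +20 dB/decade.
Net: 1 zero(s) − 2 pole(s) → -20 dB/decade.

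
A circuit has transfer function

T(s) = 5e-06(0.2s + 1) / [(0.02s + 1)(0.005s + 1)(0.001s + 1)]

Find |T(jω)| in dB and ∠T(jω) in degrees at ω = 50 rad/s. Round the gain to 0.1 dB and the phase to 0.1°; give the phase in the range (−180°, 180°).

-89.3 dB, 22.4°

At ω = 50 rad/s:
zero (1 + j50·0.2) = 1 + j10 → |·| ≈ 10.05, ∠ ≈ 84.29°
pole (1 + j50·0.02) = 1 + j1 → |·| ≈ 1.4142, ∠ ≈ 45.00°
pole (1 + j50·0.005) = 1 + j0.25 → |·| ≈ 1.0308, ∠ ≈ 14.04°
pole (1 + j50·0.001) = 1 + j0.05 → |·| ≈ 1.0012, ∠ ≈ 2.86°
|T| = 5e-06 · 10.05 / (1.4142 · 1.0308 · 1.0012) ≈ 3.4429e-05
Gain = 20 log₁₀(3.4429e-05) ≈ -89.26 dB
∠T = (84.29°) − (45.00° + 14.04° + 2.86°) = 22.39°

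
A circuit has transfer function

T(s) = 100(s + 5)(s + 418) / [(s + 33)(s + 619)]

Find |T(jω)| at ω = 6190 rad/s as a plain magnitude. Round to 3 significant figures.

99.7

At s = jω = j6190:
zero (s+5): 5 + j6190 → |·| = √(5²+6190²) = √38316125 ≈ 6190, ∠ = arctan(6190/5) ≈ 89.95°
zero (s+418): 418 + j6190 → |·| = √(418²+6190²) = √38490824 ≈ 6204.1, ∠ = arctan(6190/418) ≈ 86.14°
pole (s+33): 33 + j6190 → |·| = √(33²+6190²) = √38317189 ≈ 6190.1, ∠ = arctan(6190/33) ≈ 89.69°
pole (s+619): 619 + j6190 → |·| = √(619²+6190²) = √38699261 ≈ 6220.9, ∠ = arctan(6190/619) ≈ 84.29°
|T| = 100 · 3.8403e+07 / 3.8508e+07 ≈ 99.727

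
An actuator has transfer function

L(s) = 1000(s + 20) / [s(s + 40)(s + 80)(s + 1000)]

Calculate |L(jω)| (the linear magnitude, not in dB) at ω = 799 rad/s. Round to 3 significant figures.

At s = jω = j799:
zero (s+20): 20 + j799 → |·| = √(20²+799²) = √638801 ≈ 799.25, ∠ = arctan(799/20) ≈ 88.57°
pole (s+40): 40 + j799 → |·| = √(40²+799²) = √640001 ≈ 800, ∠ = arctan(799/40) ≈ 87.13°
pole (s+80): 80 + j799 → |·| = √(80²+799²) = √644801 ≈ 803, ∠ = arctan(799/80) ≈ 84.28°
pole (s+1000): 1000 + j799 → |·| = √(1000²+799²) = √1638401 ≈ 1280, ∠ = arctan(799/1000) ≈ 38.62°
pole at origin: |s| = 799, ∠ = 90.00° (in denominator)
|L| = 1000 · 799.25 / 6.57e+11 ≈ 1.2165e-06

1.22e-06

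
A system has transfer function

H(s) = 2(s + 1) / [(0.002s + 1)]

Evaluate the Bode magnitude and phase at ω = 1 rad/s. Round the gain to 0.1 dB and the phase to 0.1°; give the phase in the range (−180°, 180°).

At ω = 1 rad/s:
zero (1 + j1·1) = 1 + j1 → |·| ≈ 1.4142, ∠ ≈ 45.00°
pole (1 + j1·0.002) = 1 + j0.002 → |·| ≈ 1, ∠ ≈ 0.11°
|H| = 2 · 1.4142 / (1) ≈ 2.8284
Gain = 20 log₁₀(2.8284) ≈ 9.03 dB
∠H = (45.00°) − (0.11°) = 44.89°

9.0 dB, 44.9°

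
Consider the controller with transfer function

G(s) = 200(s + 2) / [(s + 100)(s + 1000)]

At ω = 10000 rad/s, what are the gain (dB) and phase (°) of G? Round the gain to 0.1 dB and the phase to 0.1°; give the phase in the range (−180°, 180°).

-34.0 dB, -83.7°

At s = jω = j10000:
zero (s+2): 2 + j10000 → |·| = √(2²+10000²) = √100000004 ≈ 10000, ∠ = arctan(10000/2) ≈ 89.99°
pole (s+100): 100 + j10000 → |·| = √(100²+10000²) = √100010000 ≈ 10000, ∠ = arctan(10000/100) ≈ 89.43°
pole (s+1000): 1000 + j10000 → |·| = √(1000²+10000²) = √101000000 ≈ 10050, ∠ = arctan(10000/1000) ≈ 84.29°
|G| = 200 · 10000 / 1.005e+08 ≈ 0.0199
Gain = 20 log₁₀(0.0199) ≈ -34.02 dB
∠G = 89.99° − 173.72° = -83.73°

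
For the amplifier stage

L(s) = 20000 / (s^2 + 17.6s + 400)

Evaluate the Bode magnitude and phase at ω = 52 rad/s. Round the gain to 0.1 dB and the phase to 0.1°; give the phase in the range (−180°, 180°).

At s = jω = j52:
quadratic: (j52)² + 17.6·j52 + 400 = -2304 + j915.2 → |·| ≈ 2479.1, ∠ ≈ 158.34°
|L| = 20000 / 2479.1 ≈ 8.0674
Gain = 20 log₁₀(8.0674) ≈ 18.13 dB
∠L = 0.00° − 158.34° = -158.34°

18.1 dB, -158.3°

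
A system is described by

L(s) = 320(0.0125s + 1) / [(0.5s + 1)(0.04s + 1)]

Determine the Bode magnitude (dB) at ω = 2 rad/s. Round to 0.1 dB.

47.1 dB

At ω = 2 rad/s:
zero (1 + j2·0.0125) = 1 + j0.025 → |·| ≈ 1.0003, ∠ ≈ 1.43°
pole (1 + j2·0.5) = 1 + j1 → |·| ≈ 1.4142, ∠ ≈ 45.00°
pole (1 + j2·0.04) = 1 + j0.08 → |·| ≈ 1.0032, ∠ ≈ 4.57°
|L| = 320 · 1.0003 / (1.4142 · 1.0032) ≈ 225.62
Gain = 20 log₁₀(225.62) ≈ 47.07 dB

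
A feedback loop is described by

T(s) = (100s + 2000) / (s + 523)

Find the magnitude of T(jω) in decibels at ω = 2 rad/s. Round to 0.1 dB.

Substitute s = j2:
Numerator: 100(j2) + 2000 = 2000 + j200
Denominator: (j2) + 523 = 523 + j2
|N| = √(2000² + 200²) ≈ 2010, ∠N ≈ 5.71°
|D| = √(523² + 2²) ≈ 523, ∠D ≈ 0.22°
|T| = 2010 / 523 ≈ 3.8432
Gain = 20 log₁₀(3.8432) ≈ 11.69 dB

11.7 dB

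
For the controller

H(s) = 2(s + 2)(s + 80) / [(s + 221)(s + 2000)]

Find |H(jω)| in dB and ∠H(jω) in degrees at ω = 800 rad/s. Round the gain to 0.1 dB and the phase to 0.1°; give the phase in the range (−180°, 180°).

At s = jω = j800:
zero (s+2): 2 + j800 → |·| = √(2²+800²) = √640004 ≈ 800, ∠ = arctan(800/2) ≈ 89.86°
zero (s+80): 80 + j800 → |·| = √(80²+800²) = √646400 ≈ 803.99, ∠ = arctan(800/80) ≈ 84.29°
pole (s+221): 221 + j800 → |·| = √(221²+800²) = √688841 ≈ 829.96, ∠ = arctan(800/221) ≈ 74.56°
pole (s+2000): 2000 + j800 → |·| = √(2000²+800²) = √4640000 ≈ 2154.1, ∠ = arctan(800/2000) ≈ 21.80°
|H| = 2 · 6.4319e+05 / 1.7878e+06 ≈ 0.71953
Gain = 20 log₁₀(0.71953) ≈ -2.86 dB
∠H = 174.15° − 96.36° = 77.79°

-2.9 dB, 77.8°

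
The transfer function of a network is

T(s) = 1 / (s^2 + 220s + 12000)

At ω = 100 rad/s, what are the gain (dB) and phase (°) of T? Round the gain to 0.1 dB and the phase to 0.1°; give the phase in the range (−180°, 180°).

Substitute s = j100:
Numerator: 1 = 1 + j0
Denominator: (j100)^2 + 220(j100) + 12000 = 2000 + j22000
|N| = √(1² + 0²) ≈ 1, ∠N ≈ 0.00°
|D| = √(2000² + 22000²) ≈ 22091, ∠D ≈ 84.81°
|T| = 1 / 22091 ≈ 4.5267e-05
Gain = 20 log₁₀(4.5267e-05) ≈ -86.88 dB
∠T = 0.00° − 84.81° = -84.81°

-86.9 dB, -84.8°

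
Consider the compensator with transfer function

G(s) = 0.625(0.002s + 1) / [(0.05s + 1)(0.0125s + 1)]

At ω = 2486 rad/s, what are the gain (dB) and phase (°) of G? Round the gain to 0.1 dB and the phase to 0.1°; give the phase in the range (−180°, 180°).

At ω = 2486 rad/s:
zero (1 + j2486·0.002) = 1 + j4.972 → |·| ≈ 5.0716, ∠ ≈ 78.63°
pole (1 + j2486·0.05) = 1 + j124.3 → |·| ≈ 124.3, ∠ ≈ 89.54°
pole (1 + j2486·0.0125) = 1 + j31.075 → |·| ≈ 31.091, ∠ ≈ 88.16°
|G| = 0.625 · 5.0716 / (124.3 · 31.091) ≈ 0.0008202
Gain = 20 log₁₀(0.0008202) ≈ -61.72 dB
∠G = (78.63°) − (89.54° + 88.16°) = -99.07°

-61.7 dB, -99.1°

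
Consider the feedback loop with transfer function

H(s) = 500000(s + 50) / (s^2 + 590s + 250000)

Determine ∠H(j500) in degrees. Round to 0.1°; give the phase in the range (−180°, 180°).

At s = jω = j500:
zero (s+50): 50 + j500 → |·| = √(50²+500²) = √252500 ≈ 502.49, ∠ = arctan(500/50) ≈ 84.29°
quadratic: (j500)² + 590·j500 + 250000 = 0 + j295000 → |·| ≈ 2.95e+05, ∠ ≈ 90.00°
∠H = 84.29° − 90.00° = -5.71°

-5.7°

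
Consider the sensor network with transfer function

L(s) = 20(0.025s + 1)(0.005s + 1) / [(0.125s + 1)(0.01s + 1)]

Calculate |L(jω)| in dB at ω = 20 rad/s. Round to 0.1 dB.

18.3 dB

At ω = 20 rad/s:
zero (1 + j20·0.025) = 1 + j0.5 → |·| ≈ 1.118, ∠ ≈ 26.57°
zero (1 + j20·0.005) = 1 + j0.1 → |·| ≈ 1.005, ∠ ≈ 5.71°
pole (1 + j20·0.125) = 1 + j2.5 → |·| ≈ 2.6926, ∠ ≈ 68.20°
pole (1 + j20·0.01) = 1 + j0.2 → |·| ≈ 1.0198, ∠ ≈ 11.31°
|L| = 20 · 1.118 · 1.005 / (2.6926 · 1.0198) ≈ 8.1837
Gain = 20 log₁₀(8.1837) ≈ 18.26 dB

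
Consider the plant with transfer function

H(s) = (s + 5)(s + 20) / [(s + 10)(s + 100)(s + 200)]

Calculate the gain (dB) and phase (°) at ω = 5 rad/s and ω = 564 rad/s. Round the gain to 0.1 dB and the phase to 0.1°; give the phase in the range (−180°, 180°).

At s = jω = j5:
zero (s+5): 5 + j5 → |·| = √(5²+5²) = √50 ≈ 7.0711, ∠ = arctan(5/5) ≈ 45.00°
zero (s+20): 20 + j5 → |·| = √(20²+5²) = √425 ≈ 20.616, ∠ = arctan(5/20) ≈ 14.04°
pole (s+10): 10 + j5 → |·| = √(10²+5²) = √125 ≈ 11.18, ∠ = arctan(5/10) ≈ 26.57°
pole (s+100): 100 + j5 → |·| = √(100²+5²) = √10025 ≈ 100.12, ∠ = arctan(5/100) ≈ 2.86°
pole (s+200): 200 + j5 → |·| = √(200²+5²) = √40025 ≈ 200.06, ∠ = arctan(5/200) ≈ 1.43°
|H| = 1 · 145.78 / 2.2394e+05 ≈ 0.00065098
Gain = 20 log₁₀(0.00065098) ≈ -63.73 dB
∠H = 59.04° − 30.86° = 28.18°

At s = jω = j564:
zero (s+5): 5 + j564 → |·| = √(5²+564²) = √318121 ≈ 564.02, ∠ = arctan(564/5) ≈ 89.49°
zero (s+20): 20 + j564 → |·| = √(20²+564²) = √318496 ≈ 564.35, ∠ = arctan(564/20) ≈ 87.97°
pole (s+10): 10 + j564 → |·| = √(10²+564²) = √318196 ≈ 564.09, ∠ = arctan(564/10) ≈ 88.98°
pole (s+100): 100 + j564 → |·| = √(100²+564²) = √328096 ≈ 572.8, ∠ = arctan(564/100) ≈ 79.95°
pole (s+200): 200 + j564 → |·| = √(200²+564²) = √358096 ≈ 598.41, ∠ = arctan(564/200) ≈ 70.47°
|H| = 1 · 3.183e+05 / 1.9335e+08 ≈ 0.0016462
Gain = 20 log₁₀(0.0016462) ≈ -55.67 dB
∠H = 177.46° − 239.40° = -61.94°

ω = 5: -63.7 dB, 28.2°; ω = 564: -55.7 dB, -61.9°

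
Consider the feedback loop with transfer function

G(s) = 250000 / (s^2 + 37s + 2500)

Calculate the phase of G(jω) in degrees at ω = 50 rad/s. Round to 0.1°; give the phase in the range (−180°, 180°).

-90.0°

At s = jω = j50:
quadratic: (j50)² + 37·j50 + 2500 = 0 + j1850 → |·| ≈ 1850, ∠ ≈ 90.00°
∠G = 0.00° − 90.00° = -90.00°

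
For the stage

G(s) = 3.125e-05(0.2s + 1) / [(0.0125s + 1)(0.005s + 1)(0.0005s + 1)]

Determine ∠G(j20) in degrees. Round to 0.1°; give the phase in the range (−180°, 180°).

55.6°

At ω = 20 rad/s:
zero (1 + j20·0.2) = 1 + j4 → |·| ≈ 4.1231, ∠ ≈ 75.96°
pole (1 + j20·0.0125) = 1 + j0.25 → |·| ≈ 1.0308, ∠ ≈ 14.04°
pole (1 + j20·0.005) = 1 + j0.1 → |·| ≈ 1.005, ∠ ≈ 5.71°
pole (1 + j20·0.0005) = 1 + j0.01 → |·| ≈ 1, ∠ ≈ 0.57°
∠G = (75.96°) − (14.04° + 5.71° + 0.57°) = 55.64°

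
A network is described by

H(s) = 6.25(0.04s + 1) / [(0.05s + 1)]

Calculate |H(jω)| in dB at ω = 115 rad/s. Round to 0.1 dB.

At ω = 115 rad/s:
zero (1 + j115·0.04) = 1 + j4.6 → |·| ≈ 4.7074, ∠ ≈ 77.74°
pole (1 + j115·0.05) = 1 + j5.75 → |·| ≈ 5.8363, ∠ ≈ 80.13°
|H| = 6.25 · 4.7074 / (5.8363) ≈ 5.0411
Gain = 20 log₁₀(5.0411) ≈ 14.05 dB

14.1 dB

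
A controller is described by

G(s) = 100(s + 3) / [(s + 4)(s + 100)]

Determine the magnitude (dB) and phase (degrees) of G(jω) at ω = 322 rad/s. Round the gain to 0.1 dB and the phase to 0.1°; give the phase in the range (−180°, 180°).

-10.6 dB, -72.6°

At s = jω = j322:
zero (s+3): 3 + j322 → |·| = √(3²+322²) = √103693 ≈ 322.01, ∠ = arctan(322/3) ≈ 89.47°
pole (s+4): 4 + j322 → |·| = √(4²+322²) = √103700 ≈ 322.02, ∠ = arctan(322/4) ≈ 89.29°
pole (s+100): 100 + j322 → |·| = √(100²+322²) = √113684 ≈ 337.17, ∠ = arctan(322/100) ≈ 72.75°
|G| = 100 · 322.01 / 1.0858e+05 ≈ 0.29656
Gain = 20 log₁₀(0.29656) ≈ -10.56 dB
∠G = 89.47° − 162.04° = -72.57°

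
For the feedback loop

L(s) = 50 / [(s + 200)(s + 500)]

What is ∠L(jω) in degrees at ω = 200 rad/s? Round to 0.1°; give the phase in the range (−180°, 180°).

-66.8°

At s = jω = j200:
pole (s+200): 200 + j200 → |·| = √(200²+200²) = √80000 ≈ 282.84, ∠ = arctan(200/200) ≈ 45.00°
pole (s+500): 500 + j200 → |·| = √(500²+200²) = √290000 ≈ 538.52, ∠ = arctan(200/500) ≈ 21.80°
∠L = 0.00° − 66.80° = -66.80°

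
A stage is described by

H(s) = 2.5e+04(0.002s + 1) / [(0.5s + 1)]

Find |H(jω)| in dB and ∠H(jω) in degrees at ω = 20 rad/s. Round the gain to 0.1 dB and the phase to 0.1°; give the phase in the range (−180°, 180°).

67.9 dB, -82.0°

At ω = 20 rad/s:
zero (1 + j20·0.002) = 1 + j0.04 → |·| ≈ 1.0008, ∠ ≈ 2.29°
pole (1 + j20·0.5) = 1 + j10 → |·| ≈ 10.05, ∠ ≈ 84.29°
|H| = 2.5e+04 · 1.0008 / (10.05) ≈ 2489.6
Gain = 20 log₁₀(2489.6) ≈ 67.92 dB
∠H = (2.29°) − (84.29°) = -82.00°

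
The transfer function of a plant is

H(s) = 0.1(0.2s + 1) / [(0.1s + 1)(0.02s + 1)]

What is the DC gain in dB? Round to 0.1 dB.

-20.0 dB

H(0) = 0.1 · 1 / 1 = 0.1
20 log₁₀(0.1) ≈ -20.00 dB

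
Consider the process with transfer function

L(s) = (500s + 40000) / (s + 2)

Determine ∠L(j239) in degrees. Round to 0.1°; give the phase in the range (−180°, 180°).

Substitute s = j239:
Numerator: 500(j239) + 40000 = 40000 + j119500
Denominator: (j239) + 2 = 2 + j239
|N| = √(40000² + 119500²) ≈ 1.2602e+05, ∠N ≈ 71.49°
|D| = √(2² + 239²) ≈ 239.01, ∠D ≈ 89.52°
∠L = 71.49° − 89.52° = -18.03°

-18.0°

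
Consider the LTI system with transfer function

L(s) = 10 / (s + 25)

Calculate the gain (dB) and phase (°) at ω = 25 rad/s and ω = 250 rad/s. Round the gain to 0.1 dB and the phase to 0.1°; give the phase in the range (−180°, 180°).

ω = 25: -11.0 dB, -45.0°; ω = 250: -28.0 dB, -84.3°

At s = jω = j25:
pole (s+25): 25 + j25 → |·| = √(25²+25²) = √1250 ≈ 35.355, ∠ = arctan(25/25) ≈ 45.00°
|L| = 10 / 35.355 ≈ 0.28285
Gain = 20 log₁₀(0.28285) ≈ -10.97 dB
∠L = 0.00° − 45.00° = -45.00°

At s = jω = j250:
pole (s+25): 25 + j250 → |·| = √(25²+250²) = √63125 ≈ 251.25, ∠ = arctan(250/25) ≈ 84.29°
|L| = 10 / 251.25 ≈ 0.039801
Gain = 20 log₁₀(0.039801) ≈ -28.00 dB
∠L = 0.00° − 84.29° = -84.29°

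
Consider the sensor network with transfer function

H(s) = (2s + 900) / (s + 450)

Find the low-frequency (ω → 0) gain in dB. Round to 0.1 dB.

6.0 dB

H(0) = 900 / 450 = 2
20 log₁₀(2) ≈ 6.02 dB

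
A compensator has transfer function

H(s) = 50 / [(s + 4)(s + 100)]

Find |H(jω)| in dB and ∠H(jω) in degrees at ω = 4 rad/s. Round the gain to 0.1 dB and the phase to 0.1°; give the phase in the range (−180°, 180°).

-21.1 dB, -47.3°

At s = jω = j4:
pole (s+4): 4 + j4 → |·| = √(4²+4²) = √32 ≈ 5.6569, ∠ = arctan(4/4) ≈ 45.00°
pole (s+100): 100 + j4 → |·| = √(100²+4²) = √10016 ≈ 100.08, ∠ = arctan(4/100) ≈ 2.29°
|H| = 50 / 566.14 ≈ 0.088317
Gain = 20 log₁₀(0.088317) ≈ -21.08 dB
∠H = 0.00° − 47.29° = -47.29°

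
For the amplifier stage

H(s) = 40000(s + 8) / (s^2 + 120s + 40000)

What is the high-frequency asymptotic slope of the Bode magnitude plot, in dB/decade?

Each pole contributes −20 dB/decade at high frequency; each zero contributes +20 dB/decade.
Net: 1 zero(s) − 2 pole(s) → -20 dB/decade.

-20 dB/decade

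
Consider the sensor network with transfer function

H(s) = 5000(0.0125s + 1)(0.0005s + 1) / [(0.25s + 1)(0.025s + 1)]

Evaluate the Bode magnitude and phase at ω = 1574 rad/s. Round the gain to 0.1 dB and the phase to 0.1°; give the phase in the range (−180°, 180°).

18.2 dB, -53.1°

At ω = 1574 rad/s:
zero (1 + j1574·0.0125) = 1 + j19.675 → |·| ≈ 19.7, ∠ ≈ 87.09°
zero (1 + j1574·0.0005) = 1 + j0.787 → |·| ≈ 1.2725, ∠ ≈ 38.20°
pole (1 + j1574·0.25) = 1 + j393.5 → |·| ≈ 393.5, ∠ ≈ 89.85°
pole (1 + j1574·0.025) = 1 + j39.35 → |·| ≈ 39.363, ∠ ≈ 88.54°
|H| = 5000 · 19.7 · 1.2725 / (393.5 · 39.363) ≈ 8.0921
Gain = 20 log₁₀(8.0921) ≈ 18.16 dB
∠H = (87.09° + 38.20°) − (89.85° + 88.54°) = -53.10°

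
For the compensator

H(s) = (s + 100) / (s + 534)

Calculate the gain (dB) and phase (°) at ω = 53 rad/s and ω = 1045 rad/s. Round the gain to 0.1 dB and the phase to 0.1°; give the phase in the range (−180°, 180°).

ω = 53: -13.5 dB, 22.3°; ω = 1045: -1.0 dB, 21.6°

At s = jω = j53:
zero (s+100): 100 + j53 → |·| = √(100²+53²) = √12809 ≈ 113.18, ∠ = arctan(53/100) ≈ 27.92°
pole (s+534): 534 + j53 → |·| = √(534²+53²) = √287965 ≈ 536.62, ∠ = arctan(53/534) ≈ 5.67°
|H| = 1 · 113.18 / 536.62 ≈ 0.21091
Gain = 20 log₁₀(0.21091) ≈ -13.52 dB
∠H = 27.92° − 5.67° = 22.25°

At s = jω = j1045:
zero (s+100): 100 + j1045 → |·| = √(100²+1045²) = √1102025 ≈ 1049.8, ∠ = arctan(1045/100) ≈ 84.53°
pole (s+534): 534 + j1045 → |·| = √(534²+1045²) = √1377181 ≈ 1173.5, ∠ = arctan(1045/534) ≈ 62.93°
|H| = 1 · 1049.8 / 1173.5 ≈ 0.89459
Gain = 20 log₁₀(0.89459) ≈ -0.97 dB
∠H = 84.53° − 62.93° = 21.60°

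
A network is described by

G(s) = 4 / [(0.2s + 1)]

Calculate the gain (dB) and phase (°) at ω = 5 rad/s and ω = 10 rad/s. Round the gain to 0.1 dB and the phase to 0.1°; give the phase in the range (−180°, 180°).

ω = 5: 9.0 dB, -45.0°; ω = 10: 5.1 dB, -63.4°

At ω = 5 rad/s:
pole (1 + j5·0.2) = 1 + j1 → |·| ≈ 1.4142, ∠ ≈ 45.00°
|G| = 4 · 1 / (1.4142) ≈ 2.8285
Gain = 20 log₁₀(2.8285) ≈ 9.03 dB
∠G = (0°) − (45.00°) = -45.00°

At ω = 10 rad/s:
pole (1 + j10·0.2) = 1 + j2 → |·| ≈ 2.2361, ∠ ≈ 63.43°
|G| = 4 · 1 / (2.2361) ≈ 1.7888
Gain = 20 log₁₀(1.7888) ≈ 5.05 dB
∠G = (0°) − (63.43°) = -63.43°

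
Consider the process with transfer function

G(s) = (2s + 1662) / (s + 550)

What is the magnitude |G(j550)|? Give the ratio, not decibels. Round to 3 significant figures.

2.56

Substitute s = j550:
Numerator: 2(j550) + 1662 = 1662 + j1100
Denominator: (j550) + 550 = 550 + j550
|N| = √(1662² + 1100²) ≈ 1993, ∠N ≈ 33.50°
|D| = √(550² + 550²) ≈ 777.82, ∠D ≈ 45.00°
|G| = 1993 / 777.82 ≈ 2.5623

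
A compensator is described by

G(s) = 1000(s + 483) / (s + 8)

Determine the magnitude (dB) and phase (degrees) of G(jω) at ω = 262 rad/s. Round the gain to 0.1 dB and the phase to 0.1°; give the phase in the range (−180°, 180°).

At s = jω = j262:
zero (s+483): 483 + j262 → |·| = √(483²+262²) = √301933 ≈ 549.48, ∠ = arctan(262/483) ≈ 28.48°
pole (s+8): 8 + j262 → |·| = √(8²+262²) = √68708 ≈ 262.12, ∠ = arctan(262/8) ≈ 88.25°
|G| = 1000 · 549.48 / 262.12 ≈ 2096.3
Gain = 20 log₁₀(2096.3) ≈ 66.43 dB
∠G = 28.48° − 88.25° = -59.77°

66.4 dB, -59.8°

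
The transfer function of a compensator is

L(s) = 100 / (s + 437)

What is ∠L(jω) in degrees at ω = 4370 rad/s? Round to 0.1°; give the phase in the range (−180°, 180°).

-84.3°

At s = jω = j4370:
pole (s+437): 437 + j4370 → |·| = √(437²+4370²) = √19287869 ≈ 4391.8, ∠ = arctan(4370/437) ≈ 84.29°
∠L = 0.00° − 84.29° = -84.29°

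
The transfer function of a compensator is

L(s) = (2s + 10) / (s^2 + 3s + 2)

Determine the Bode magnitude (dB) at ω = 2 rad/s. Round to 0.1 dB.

Substitute s = j2:
Numerator: 2(j2) + 10 = 10 + j4
Denominator: (j2)^2 + 3(j2) + 2 = -2 + j6
|N| = √(10² + 4²) ≈ 10.77, ∠N ≈ 21.80°
|D| = √(2² + 6²) ≈ 6.3246, ∠D ≈ 108.43°
|L| = 10.77 / 6.3246 ≈ 1.7029
Gain = 20 log₁₀(1.7029) ≈ 4.62 dB

4.6 dB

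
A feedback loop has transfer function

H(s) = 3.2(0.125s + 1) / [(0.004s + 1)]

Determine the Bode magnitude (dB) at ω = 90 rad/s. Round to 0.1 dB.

30.6 dB

At ω = 90 rad/s:
zero (1 + j90·0.125) = 1 + j11.25 → |·| ≈ 11.294, ∠ ≈ 84.92°
pole (1 + j90·0.004) = 1 + j0.36 → |·| ≈ 1.0628, ∠ ≈ 19.80°
|H| = 3.2 · 11.294 / (1.0628) ≈ 34.005
Gain = 20 log₁₀(34.005) ≈ 30.63 dB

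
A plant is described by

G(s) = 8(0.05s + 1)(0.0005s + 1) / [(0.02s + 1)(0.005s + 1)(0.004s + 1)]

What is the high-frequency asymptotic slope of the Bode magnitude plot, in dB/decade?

-20 dB/decade

Each pole contributes −20 dB/decade at high frequency; each zero contributes +20 dB/decade.
Net: 2 zero(s) − 3 pole(s) → -20 dB/decade.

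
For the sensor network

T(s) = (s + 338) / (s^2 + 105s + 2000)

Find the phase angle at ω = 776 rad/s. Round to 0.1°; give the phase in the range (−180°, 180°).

Substitute s = j776:
Numerator: (j776) + 338 = 338 + j776
Denominator: (j776)^2 + 105(j776) + 2000 = -600176 + j81480
|N| = √(338² + 776²) ≈ 846.42, ∠N ≈ 66.46°
|D| = √(600176² + 81480²) ≈ 6.0568e+05, ∠D ≈ 172.27°
∠T = 66.46° − 172.27° = -105.81°

-105.8°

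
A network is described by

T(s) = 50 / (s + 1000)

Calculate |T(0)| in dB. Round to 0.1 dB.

T(0) = 50 / 1000 = 0.05
20 log₁₀(0.05) ≈ -26.02 dB

-26.0 dB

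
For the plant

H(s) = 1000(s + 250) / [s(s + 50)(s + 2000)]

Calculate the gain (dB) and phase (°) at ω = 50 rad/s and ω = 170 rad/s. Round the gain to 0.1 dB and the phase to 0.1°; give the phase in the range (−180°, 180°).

ω = 50: -28.9 dB, -125.1°; ω = 170: -46.0 dB, -134.3°

At s = jω = j50:
zero (s+250): 250 + j50 → |·| = √(250²+50²) = √65000 ≈ 254.95, ∠ = arctan(50/250) ≈ 11.31°
pole (s+50): 50 + j50 → |·| = √(50²+50²) = √5000 ≈ 70.711, ∠ = arctan(50/50) ≈ 45.00°
pole (s+2000): 2000 + j50 → |·| = √(2000²+50²) = √4002500 ≈ 2000.6, ∠ = arctan(50/2000) ≈ 1.43°
pole at origin: |s| = 50, ∠ = 90.00° (in denominator)
|H| = 1000 · 254.95 / 7.0732e+06 ≈ 0.036045
Gain = 20 log₁₀(0.036045) ≈ -28.86 dB
∠H = 11.31° − 136.43° = -125.12°

At s = jω = j170:
zero (s+250): 250 + j170 → |·| = √(250²+170²) = √91400 ≈ 302.32, ∠ = arctan(170/250) ≈ 34.22°
pole (s+50): 50 + j170 → |·| = √(50²+170²) = √31400 ≈ 177.2, ∠ = arctan(170/50) ≈ 73.61°
pole (s+2000): 2000 + j170 → |·| = √(2000²+170²) = √4028900 ≈ 2007.2, ∠ = arctan(170/2000) ≈ 4.86°
pole at origin: |s| = 170, ∠ = 90.00° (in denominator)
|H| = 1000 · 302.32 / 6.0465e+07 ≈ 0.0049999
Gain = 20 log₁₀(0.0049999) ≈ -46.02 dB
∠H = 34.22° − 168.47° = -134.25°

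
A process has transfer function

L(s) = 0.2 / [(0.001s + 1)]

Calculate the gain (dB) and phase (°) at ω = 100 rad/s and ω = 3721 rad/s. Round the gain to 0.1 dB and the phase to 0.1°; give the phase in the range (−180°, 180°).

ω = 100: -14.0 dB, -5.7°; ω = 3721: -25.7 dB, -75.0°

At ω = 100 rad/s:
pole (1 + j100·0.001) = 1 + j0.1 → |·| ≈ 1.005, ∠ ≈ 5.71°
|L| = 0.2 · 1 / (1.005) ≈ 0.199
Gain = 20 log₁₀(0.199) ≈ -14.02 dB
∠L = (0°) − (5.71°) = -5.71°

At ω = 3721 rad/s:
pole (1 + j3721·0.001) = 1 + j3.721 → |·| ≈ 3.853, ∠ ≈ 74.96°
|L| = 0.2 · 1 / (3.853) ≈ 0.051908
Gain = 20 log₁₀(0.051908) ≈ -25.70 dB
∠L = (0°) − (74.96°) = -74.96°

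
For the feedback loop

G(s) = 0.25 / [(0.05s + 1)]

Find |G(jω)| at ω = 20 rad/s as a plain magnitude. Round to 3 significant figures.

0.177

At ω = 20 rad/s:
pole (1 + j20·0.05) = 1 + j1 → |·| ≈ 1.4142, ∠ ≈ 45.00°
|G| = 0.25 · 1 / (1.4142) ≈ 0.17678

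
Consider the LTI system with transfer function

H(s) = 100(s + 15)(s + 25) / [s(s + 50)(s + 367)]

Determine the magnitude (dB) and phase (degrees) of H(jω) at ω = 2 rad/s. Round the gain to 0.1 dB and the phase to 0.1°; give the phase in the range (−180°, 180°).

At s = jω = j2:
zero (s+15): 15 + j2 → |·| = √(15²+2²) = √229 ≈ 15.133, ∠ = arctan(2/15) ≈ 7.59°
zero (s+25): 25 + j2 → |·| = √(25²+2²) = √629 ≈ 25.08, ∠ = arctan(2/25) ≈ 4.57°
pole (s+50): 50 + j2 → |·| = √(50²+2²) = √2504 ≈ 50.04, ∠ = arctan(2/50) ≈ 2.29°
pole (s+367): 367 + j2 → |·| = √(367²+2²) = √134693 ≈ 367.01, ∠ = arctan(2/367) ≈ 0.31°
pole at origin: |s| = 2, ∠ = 90.00° (in denominator)
|H| = 100 · 379.54 / 36730 ≈ 1.0333
Gain = 20 log₁₀(1.0333) ≈ 0.28 dB
∠H = 12.16° − 92.60° = -80.44°

0.3 dB, -80.4°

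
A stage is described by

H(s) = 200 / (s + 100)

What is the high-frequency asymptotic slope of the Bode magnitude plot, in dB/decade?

-20 dB/decade

Each pole contributes −20 dB/decade at high frequency; each zero contributes +20 dB/decade.
Net: 0 zero(s) − 1 pole(s) → -20 dB/decade.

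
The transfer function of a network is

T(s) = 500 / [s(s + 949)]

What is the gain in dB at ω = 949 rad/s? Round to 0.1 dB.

At s = jω = j949:
pole (s+949): 949 + j949 → |·| = √(949²+949²) = √1801202 ≈ 1342.1, ∠ = arctan(949/949) ≈ 45.00°
pole at origin: |s| = 949, ∠ = 90.00° (in denominator)
|T| = 500 / 1.2737e+06 ≈ 0.00039256
Gain = 20 log₁₀(0.00039256) ≈ -68.12 dB

-68.1 dB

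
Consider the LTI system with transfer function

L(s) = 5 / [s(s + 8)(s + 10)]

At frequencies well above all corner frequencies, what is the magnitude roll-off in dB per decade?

Each pole contributes −20 dB/decade at high frequency; each zero contributes +20 dB/decade.
Net: 0 zero(s) − 3 pole(s) → -60 dB/decade.

-60 dB/decade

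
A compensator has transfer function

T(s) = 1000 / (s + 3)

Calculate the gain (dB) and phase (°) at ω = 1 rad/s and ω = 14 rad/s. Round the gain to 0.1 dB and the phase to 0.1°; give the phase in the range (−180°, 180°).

Substitute s = j1:
Numerator: 1000 = 1000 + j0
Denominator: (j1) + 3 = 3 + j1
|N| = √(1000² + 0²) ≈ 1000, ∠N ≈ 0.00°
|D| = √(3² + 1²) ≈ 3.1623, ∠D ≈ 18.43°
|T| = 1000 / 3.1623 ≈ 316.23
Gain = 20 log₁₀(316.23) ≈ 50.00 dB
∠T = 0.00° − 18.43° = -18.43°

Substitute s = j14:
Numerator: 1000 = 1000 + j0
Denominator: (j14) + 3 = 3 + j14
|N| = √(1000² + 0²) ≈ 1000, ∠N ≈ 0.00°
|D| = √(3² + 14²) ≈ 14.318, ∠D ≈ 77.91°
|T| = 1000 / 14.318 ≈ 69.842
Gain = 20 log₁₀(69.842) ≈ 36.88 dB
∠T = 0.00° − 77.91° = -77.91°

ω = 1: 50.0 dB, -18.4°; ω = 14: 36.9 dB, -77.9°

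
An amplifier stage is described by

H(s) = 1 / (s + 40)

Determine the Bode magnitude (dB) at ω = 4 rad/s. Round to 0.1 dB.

Substitute s = j4:
Numerator: 1 = 1 + j0
Denominator: (j4) + 40 = 40 + j4
|N| = √(1² + 0²) ≈ 1, ∠N ≈ 0.00°
|D| = √(40² + 4²) ≈ 40.2, ∠D ≈ 5.71°
|H| = 1 / 40.2 ≈ 0.024876
Gain = 20 log₁₀(0.024876) ≈ -32.08 dB

-32.1 dB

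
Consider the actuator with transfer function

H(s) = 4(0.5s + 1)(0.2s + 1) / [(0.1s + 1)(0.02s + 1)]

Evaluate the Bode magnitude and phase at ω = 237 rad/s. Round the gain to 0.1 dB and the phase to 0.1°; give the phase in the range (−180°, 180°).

At ω = 237 rad/s:
zero (1 + j237·0.5) = 1 + j118.5 → |·| ≈ 118.5, ∠ ≈ 89.52°
zero (1 + j237·0.2) = 1 + j47.4 → |·| ≈ 47.411, ∠ ≈ 88.79°
pole (1 + j237·0.1) = 1 + j23.7 → |·| ≈ 23.721, ∠ ≈ 87.58°
pole (1 + j237·0.02) = 1 + j4.74 → |·| ≈ 4.8443, ∠ ≈ 78.09°
|H| = 4 · 118.5 · 47.411 / (23.721 · 4.8443) ≈ 195.57
Gain = 20 log₁₀(195.57) ≈ 45.83 dB
∠H = (89.52° + 88.79°) − (87.58° + 78.09°) = 12.64°

45.8 dB, 12.6°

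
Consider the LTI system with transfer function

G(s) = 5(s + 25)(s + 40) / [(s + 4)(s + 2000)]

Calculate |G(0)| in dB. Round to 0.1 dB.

-4.1 dB

G(0) = 5·25·40 / (4·2000) = 0.625
20 log₁₀(0.625) ≈ -4.08 dB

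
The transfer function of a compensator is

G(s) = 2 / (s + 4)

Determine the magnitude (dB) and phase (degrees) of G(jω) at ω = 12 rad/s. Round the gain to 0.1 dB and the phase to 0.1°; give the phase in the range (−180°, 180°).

At s = jω = j12:
pole (s+4): 4 + j12 → |·| = √(4²+12²) = √160 ≈ 12.649, ∠ = arctan(12/4) ≈ 71.57°
|G| = 2 / 12.649 ≈ 0.15812
Gain = 20 log₁₀(0.15812) ≈ -16.02 dB
∠G = 0.00° − 71.57° = -71.57°

-16.0 dB, -71.6°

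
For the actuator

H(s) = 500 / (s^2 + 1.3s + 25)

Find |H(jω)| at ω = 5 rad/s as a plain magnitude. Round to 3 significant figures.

76.9

At s = jω = j5:
quadratic: (j5)² + 1.3·j5 + 25 = 0 + j6.5 → |·| ≈ 6.5, ∠ ≈ 90.00°
|H| = 500 / 6.5 ≈ 76.923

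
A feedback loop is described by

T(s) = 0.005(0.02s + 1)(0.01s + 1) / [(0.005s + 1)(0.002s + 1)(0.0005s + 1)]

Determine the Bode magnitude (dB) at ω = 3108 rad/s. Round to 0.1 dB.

-25.5 dB

At ω = 3108 rad/s:
zero (1 + j3108·0.02) = 1 + j62.16 → |·| ≈ 62.168, ∠ ≈ 89.08°
zero (1 + j3108·0.01) = 1 + j31.08 → |·| ≈ 31.096, ∠ ≈ 88.16°
pole (1 + j3108·0.005) = 1 + j15.54 → |·| ≈ 15.572, ∠ ≈ 86.32°
pole (1 + j3108·0.002) = 1 + j6.216 → |·| ≈ 6.2959, ∠ ≈ 80.86°
pole (1 + j3108·0.0005) = 1 + j1.554 → |·| ≈ 1.8479, ∠ ≈ 57.24°
|T| = 0.005 · 62.168 · 31.096 / (15.572 · 6.2959 · 1.8479) ≈ 0.053353
Gain = 20 log₁₀(0.053353) ≈ -25.46 dB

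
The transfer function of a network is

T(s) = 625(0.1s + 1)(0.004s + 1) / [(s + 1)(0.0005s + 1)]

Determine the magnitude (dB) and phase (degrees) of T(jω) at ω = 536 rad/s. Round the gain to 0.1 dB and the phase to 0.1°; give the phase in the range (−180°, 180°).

At ω = 536 rad/s:
zero (1 + j536·0.1) = 1 + j53.6 → |·| ≈ 53.609, ∠ ≈ 88.93°
zero (1 + j536·0.004) = 1 + j2.144 → |·| ≈ 2.3657, ∠ ≈ 64.99°
pole (1 + j536·1) = 1 + j536 → |·| ≈ 536, ∠ ≈ 89.89°
pole (1 + j536·0.0005) = 1 + j0.268 → |·| ≈ 1.0353, ∠ ≈ 15.00°
|T| = 625 · 53.609 · 2.3657 / (536 · 1.0353) ≈ 142.84
Gain = 20 log₁₀(142.84) ≈ 43.10 dB
∠T = (88.93° + 64.99°) − (89.89° + 15.00°) = 49.03°

43.1 dB, 49.0°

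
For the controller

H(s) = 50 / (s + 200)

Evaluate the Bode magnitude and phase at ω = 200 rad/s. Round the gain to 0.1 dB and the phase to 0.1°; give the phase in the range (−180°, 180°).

-15.1 dB, -45.0°

Substitute s = j200:
Numerator: 50 = 50 + j0
Denominator: (j200) + 200 = 200 + j200
|N| = √(50² + 0²) ≈ 50, ∠N ≈ 0.00°
|D| = √(200² + 200²) ≈ 282.84, ∠D ≈ 45.00°
|H| = 50 / 282.84 ≈ 0.17678
Gain = 20 log₁₀(0.17678) ≈ -15.05 dB
∠H = 0.00° − 45.00° = -45.00°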